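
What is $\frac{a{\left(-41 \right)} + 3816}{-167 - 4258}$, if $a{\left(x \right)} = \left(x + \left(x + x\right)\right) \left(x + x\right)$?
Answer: $- \frac{4634}{1475} \approx -3.1417$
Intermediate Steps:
$a{\left(x \right)} = 6 x^{2}$ ($a{\left(x \right)} = \left(x + 2 x\right) 2 x = 3 x 2 x = 6 x^{2}$)
$\frac{a{\left(-41 \right)} + 3816}{-167 - 4258} = \frac{6 \left(-41\right)^{2} + 3816}{-167 - 4258} = \frac{6 \cdot 1681 + 3816}{-4425} = \left(10086 + 3816\right) \left(- \frac{1}{4425}\right) = 13902 \left(- \frac{1}{4425}\right) = - \frac{4634}{1475}$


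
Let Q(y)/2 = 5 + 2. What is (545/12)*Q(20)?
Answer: 3815/6 ≈ 635.83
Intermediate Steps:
Q(y) = 14 (Q(y) = 2*(5 + 2) = 2*7 = 14)
(545/12)*Q(20) = (545/12)*14 = 3815/6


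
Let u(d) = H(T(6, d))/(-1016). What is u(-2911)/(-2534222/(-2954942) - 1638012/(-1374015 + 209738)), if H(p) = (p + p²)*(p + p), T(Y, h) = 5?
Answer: -129013912760025/989427389035346 ≈ -0.13039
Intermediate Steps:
H(p) = 2*p*(p + p²) (H(p) = (p + p²)*(2*p) = 2*p*(p + p²))
u(d) = -75/254 (u(d) = (2*5²*(1 + 5))/(-1016) = (2*25*6)*(-1/1016) = 300*(-1/1016) = -75/254)
u(-2911)/(-2534222/(-2954942) - 1638012/(-1374015 + 209738)) = -75/(254*(-2534222/(-2954942) - 1638012/(-1374015 + 209738))) = -75/(254*(-2534222*(-1/2954942) - 1638012/(-1164277))) = -75/(254*(1267111/1477471 - 1638012*(-1/1164277))) = -75/(254*(1267111/1477471 + 1638012/1164277)) = -75/(254*3895383421399/1720185503467) = -75/254*1720185503467/3895383421399 = -129013912760025/989427389035346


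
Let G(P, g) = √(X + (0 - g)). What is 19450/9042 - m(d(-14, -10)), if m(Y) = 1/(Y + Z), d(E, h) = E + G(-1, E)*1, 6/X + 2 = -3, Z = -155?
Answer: 1391976470/645332061 + 8*√5/142741 ≈ 2.1571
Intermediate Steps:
X = -6/5 (X = 6/(-2 - 3) = 6/(-5) = 6*(-⅕) = -6/5 ≈ -1.2000)
G(P, g) = √(-6/5 - g) (G(P, g) = √(-6/5 + (0 - g)) = √(-6/5 - g))
d(E, h) = E + √(-30 - 25*E)/5 (d(E, h) = E + (√(-30 - 25*E)/5)*1 = E + √(-30 - 25*E)/5)
m(Y) = 1/(-155 + Y) (m(Y) = 1/(Y - 155) = 1/(-155 + Y))
19450/9042 - m(d(-14, -10)) = 19450/9042 - 1/(-155 + (-14 + √(-30 - 25*(-14))/5)) = 19450*(1/9042) - 1/(-155 + (-14 + √(-30 + 350)/5)) = 9725/4521 - 1/(-155 + (-14 + √320/5)) = 9725/4521 - 1/(-155 + (-14 + (8*√5)/5)) = 9725/4521 - 1/(-155 + (-14 + 8*√5/5)) = 9725/4521 - 1/(-169 + 8*√5/5)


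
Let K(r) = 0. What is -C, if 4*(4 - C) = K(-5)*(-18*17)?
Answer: -4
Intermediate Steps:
C = 4 (C = 4 - 0*(-18*17) = 4 - 0*(-306) = 4 - ¼*0 = 4 + 0 = 4)
-C = -1*4 = -4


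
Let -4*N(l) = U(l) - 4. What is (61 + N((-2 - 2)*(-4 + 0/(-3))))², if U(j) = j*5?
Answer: 1764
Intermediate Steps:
U(j) = 5*j
N(l) = 1 - 5*l/4 (N(l) = -(5*l - 4)/4 = -(-4 + 5*l)/4 = 1 - 5*l/4)
(61 + N((-2 - 2)*(-4 + 0/(-3))))² = (61 + (1 - 5*(-2 - 2)*(-4 + 0/(-3))/4))² = (61 + (1 - (-5)*(-4 + 0*(-⅓))))² = (61 + (1 - (-5)*(-4 + 0)))² = (61 + (1 - (-5)*(-4)))² = (61 + (1 - 5/4*16))² = (61 + (1 - 20))² = (61 - 19)² = 42² = 1764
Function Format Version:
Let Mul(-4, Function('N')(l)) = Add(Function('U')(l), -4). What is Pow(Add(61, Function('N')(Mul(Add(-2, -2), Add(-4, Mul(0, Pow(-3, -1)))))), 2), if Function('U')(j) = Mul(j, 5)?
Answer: 1764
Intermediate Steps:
Function('U')(j) = Mul(5, j)
Function('N')(l) = Add(1, Mul(Rational(-5, 4), l)) (Function('N')(l) = Mul(Rational(-1, 4), Add(Mul(5, l), -4)) = Mul(Rational(-1, 4), Add(-4, Mul(5, l))) = Add(1, Mul(Rational(-5, 4), l)))
Pow(Add(61, Function('N')(Mul(Add(-2, -2), Add(-4, Mul(0, Pow(-3, -1)))))), 2) = Pow(Add(61, Add(1, Mul(Rational(-5, 4), Mul(Add(-2, -2), Add(-4, Mul(0, Pow(-3, -1))))))), 2) = Pow(Add(61, Add(1, Mul(Rational(-5, 4), Mul(-4, Add(-4, Mul(0, Rational(-1, 3))))))), 2) = Pow(Add(61, Add(1, Mul(Rational(-5, 4), Mul(-4, Add(-4, 0))))), 2) = Pow(Add(61, Add(1, Mul(Rational(-5, 4), Mul(-4, -4)))), 2) = Pow(Add(61, Add(1, Mul(Rational(-5, 4), 16))), 2) = Pow(Add(61, Add(1, -20)), 2) = Pow(Add(61, -19), 2) = Pow(42, 2) = 1764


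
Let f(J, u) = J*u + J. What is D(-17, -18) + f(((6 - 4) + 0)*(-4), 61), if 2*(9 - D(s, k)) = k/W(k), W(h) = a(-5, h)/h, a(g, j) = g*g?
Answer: -12337/25 ≈ -493.48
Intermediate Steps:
a(g, j) = g**2
W(h) = 25/h (W(h) = (-5)**2/h = 25/h)
D(s, k) = 9 - k**2/50 (D(s, k) = 9 - k/(2*(25/k)) = 9 - k*k/25/2 = 9 - k**2/50)
f(J, u) = J + J*u
D(-17, -18) + f(((6 - 4) + 0)*(-4), 61) = (9 - 1/50*(-18)**2) + (((6 - 4) + 0)*(-4))*(1 + 61) = (9 - 1/50*324) + ((2 + 0)*(-4))*62 = (9 - 162/25) + (2*(-4))*62 = 63/25 - 8*62 = 63/25 - 496 = -12337/25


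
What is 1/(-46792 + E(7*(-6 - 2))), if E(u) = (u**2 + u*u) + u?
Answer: -1/40576 ≈ -2.4645e-5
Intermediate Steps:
E(u) = u + 2*u**2 (E(u) = (u**2 + u**2) + u = 2*u**2 + u = u + 2*u**2)
1/(-46792 + E(7*(-6 - 2))) = 1/(-46792 + (7*(-6 - 2))*(1 + 2*(7*(-6 - 2)))) = 1/(-46792 + (7*(-8))*(1 + 2*(7*(-8)))) = 1/(-46792 - 56*(1 + 2*(-56))) = 1/(-46792 - 56*(1 - 112)) = 1/(-46792 - 56*(-111)) = 1/(-46792 + 6216) = 1/(-40576) = -1/40576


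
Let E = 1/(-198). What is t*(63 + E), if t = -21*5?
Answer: -436555/66 ≈ -6614.5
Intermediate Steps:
t = -105
E = -1/198 ≈ -0.0050505
t*(63 + E) = -105*(63 - 1/198) = -105*12473/198 = -436555/66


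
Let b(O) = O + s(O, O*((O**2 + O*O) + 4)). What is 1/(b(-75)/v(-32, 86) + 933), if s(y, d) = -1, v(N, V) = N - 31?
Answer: 63/58855 ≈ 0.0010704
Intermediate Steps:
v(N, V) = -31 + N
b(O) = -1 + O (b(O) = O - 1 = -1 + O)
1/(b(-75)/v(-32, 86) + 933) = 1/((-1 - 75)/(-31 - 32) + 933) = 1/(-76/(-63) + 933) = 1/(-76*(-1/63) + 933) = 1/(76/63 + 933) = 1/(58855/63) = 63/58855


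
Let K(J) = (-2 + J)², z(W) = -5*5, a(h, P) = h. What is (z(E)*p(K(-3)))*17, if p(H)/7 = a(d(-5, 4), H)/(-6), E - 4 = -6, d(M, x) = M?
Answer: -14875/6 ≈ -2479.2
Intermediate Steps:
E = -2 (E = 4 - 6 = -2)
z(W) = -25
p(H) = 35/6 (p(H) = 7*(-5/(-6)) = 7*(-5*(-⅙)) = 7*(⅚) = 35/6)
(z(E)*p(K(-3)))*17 = -25*35/6*17 = -875/6*17 = -14875/6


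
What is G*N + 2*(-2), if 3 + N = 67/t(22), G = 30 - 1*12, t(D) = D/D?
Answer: 1148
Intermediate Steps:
t(D) = 1
G = 18 (G = 30 - 12 = 18)
N = 64 (N = -3 + 67/1 = -3 + 67*1 = -3 + 67 = 64)
G*N + 2*(-2) = 18*64 + 2*(-2) = 1152 - 4 = 1148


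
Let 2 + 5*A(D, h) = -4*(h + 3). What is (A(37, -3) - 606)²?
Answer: 9193024/25 ≈ 3.6772e+5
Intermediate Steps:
A(D, h) = -14/5 - 4*h/5 (A(D, h) = -⅖ + (-4*(h + 3))/5 = -⅖ + (-4*(3 + h))/5 = -⅖ + (-12 - 4*h)/5 = -⅖ + (-12/5 - 4*h/5) = -14/5 - 4*h/5)
(A(37, -3) - 606)² = ((-14/5 - ⅘*(-3)) - 606)² = ((-14/5 + 12/5) - 606)² = (-⅖ - 606)² = (-3032/5)² = 9193024/25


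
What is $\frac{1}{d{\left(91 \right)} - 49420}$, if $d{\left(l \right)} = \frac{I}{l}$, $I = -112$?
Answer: $- \frac{13}{642476} \approx -2.0234 \cdot 10^{-5}$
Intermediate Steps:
$d{\left(l \right)} = - \frac{112}{l}$
$\frac{1}{d{\left(91 \right)} - 49420} = \frac{1}{- \frac{112}{91} - 49420} = \frac{1}{\left(-112\right) \frac{1}{91} - 49420} = \frac{1}{- \frac{16}{13} - 49420} = \frac{1}{- \frac{642476}{13}} = - \frac{13}{642476}$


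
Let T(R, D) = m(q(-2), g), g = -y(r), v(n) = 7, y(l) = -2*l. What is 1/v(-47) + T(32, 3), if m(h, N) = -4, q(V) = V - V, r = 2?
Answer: -27/7 ≈ -3.8571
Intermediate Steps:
q(V) = 0
g = 4 (g = -(-2)*2 = -1*(-4) = 4)
T(R, D) = -4
1/v(-47) + T(32, 3) = 1/7 - 4 = ⅐ - 4 = -27/7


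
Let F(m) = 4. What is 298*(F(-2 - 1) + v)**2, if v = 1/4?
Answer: 43061/8 ≈ 5382.6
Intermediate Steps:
v = 1/4 ≈ 0.25000
298*(F(-2 - 1) + v)**2 = 298*(4 + 1/4)**2 = 298*(17/4)**2 = 298*(289/16) = 43061/8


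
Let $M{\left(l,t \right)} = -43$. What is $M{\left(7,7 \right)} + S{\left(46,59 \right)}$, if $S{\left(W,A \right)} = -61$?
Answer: $-104$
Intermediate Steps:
$M{\left(7,7 \right)} + S{\left(46,59 \right)} = -43 - 61 = -104$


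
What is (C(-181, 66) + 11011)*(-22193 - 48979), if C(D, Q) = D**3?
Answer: 421247851560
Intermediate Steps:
(C(-181, 66) + 11011)*(-22193 - 48979) = ((-181)**3 + 11011)*(-22193 - 48979) = (-5929741 + 11011)*(-71172) = -5918730*(-71172) = 421247851560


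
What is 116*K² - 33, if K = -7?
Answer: 5651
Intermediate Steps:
116*K² - 33 = 116*(-7)² - 33 = 116*49 - 33 = 5684 - 33 = 5651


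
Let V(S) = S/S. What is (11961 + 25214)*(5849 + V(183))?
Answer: 217473750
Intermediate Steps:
V(S) = 1
(11961 + 25214)*(5849 + V(183)) = (11961 + 25214)*(5849 + 1) = 37175*5850 = 217473750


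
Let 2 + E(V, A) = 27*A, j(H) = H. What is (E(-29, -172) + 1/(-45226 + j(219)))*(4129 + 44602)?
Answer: -10189775048313/45007 ≈ -2.2640e+8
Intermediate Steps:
E(V, A) = -2 + 27*A
(E(-29, -172) + 1/(-45226 + j(219)))*(4129 + 44602) = ((-2 + 27*(-172)) + 1/(-45226 + 219))*(4129 + 44602) = ((-2 - 4644) + 1/(-45007))*48731 = (-4646 - 1/45007)*48731 = -209102523/45007*48731 = -10189775048313/45007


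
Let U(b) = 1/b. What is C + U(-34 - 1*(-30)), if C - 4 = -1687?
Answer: -6733/4 ≈ -1683.3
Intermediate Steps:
C = -1683 (C = 4 - 1687 = -1683)
C + U(-34 - 1*(-30)) = -1683 + 1/(-34 - 1*(-30)) = -1683 + 1/(-34 + 30) = -1683 + 1/(-4) = -1683 - ¼ = -6733/4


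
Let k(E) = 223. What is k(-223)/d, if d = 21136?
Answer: 223/21136 ≈ 0.010551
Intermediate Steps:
k(-223)/d = 223/21136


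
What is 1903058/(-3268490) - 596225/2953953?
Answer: -3785149669262/4827482920485 ≈ -0.78408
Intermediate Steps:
1903058/(-3268490) - 596225/2953953 = 1903058*(-1/3268490) - 596225*1/2953953 = -951529/1634245 - 596225/2953953 = -3785149669262/4827482920485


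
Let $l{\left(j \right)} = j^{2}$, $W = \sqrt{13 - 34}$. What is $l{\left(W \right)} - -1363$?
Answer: $1342$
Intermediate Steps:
$W = i \sqrt{21}$ ($W = \sqrt{-21} = i \sqrt{21} \approx 4.5826 i$)
$l{\left(W \right)} - -1363 = \left(i \sqrt{21}\right)^{2} - -1363 = -21 + 1363 = 1342$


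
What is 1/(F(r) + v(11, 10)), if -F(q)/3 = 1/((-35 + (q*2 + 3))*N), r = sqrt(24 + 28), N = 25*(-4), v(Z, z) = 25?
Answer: 67996800/1699840003 + 400*sqrt(13)/1699840003 ≈ 0.040003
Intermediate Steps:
N = -100
r = 2*sqrt(13) (r = sqrt(52) = 2*sqrt(13) ≈ 7.2111)
F(q) = 3/(100*(-32 + 2*q)) (F(q) = -3/((-35 + (q*2 + 3))*(-100)) = -3*(-1)/((-35 + (2*q + 3))*100) = -3*(-1)/((-35 + (3 + 2*q))*100) = -3*(-1)/((-32 + 2*q)*100) = -(-3)/(100*(-32 + 2*q)) = 3/(100*(-32 + 2*q)))
1/(F(r) + v(11, 10)) = 1/(3/(200*(-16 + 2*sqrt(13))) + 25) = 1/(25 + 3/(200*(-16 + 2*sqrt(13))))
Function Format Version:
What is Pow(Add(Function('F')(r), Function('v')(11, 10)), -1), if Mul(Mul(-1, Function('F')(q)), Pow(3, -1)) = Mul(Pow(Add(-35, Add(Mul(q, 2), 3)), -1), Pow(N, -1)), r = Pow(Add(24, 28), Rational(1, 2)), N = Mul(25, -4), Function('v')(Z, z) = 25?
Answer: Add(Rational(67996800, 1699840003), Mul(Rational(400, 1699840003), Pow(13, Rational(1, 2)))) ≈ 0.040003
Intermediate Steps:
N = -100
r = Mul(2, Pow(13, Rational(1, 2))) (r = Pow(52, Rational(1, 2)) = Mul(2, Pow(13, Rational(1, 2))) ≈ 7.2111)
Function('F')(q) = Mul(Rational(3, 100), Pow(Add(-32, Mul(2, q)), -1)) (Function('F')(q) = Mul(-3, Mul(Pow(Add(-35, Add(Mul(q, 2), 3)), -1), Pow(-100, -1))) = Mul(-3, Mul(Pow(Add(-35, Add(Mul(2, q), 3)), -1), Rational(-1, 100))) = Mul(-3, Mul(Pow(Add(-35, Add(3, Mul(2, q))), -1), Rational(-1, 100))) = Mul(-3, Mul(Pow(Add(-32, Mul(2, q)), -1), Rational(-1, 100))) = Mul(-3, Mul(Rational(-1, 100), Pow(Add(-32, Mul(2, q)), -1))) = Mul(Rational(3, 100), Pow(Add(-32, Mul(2, q)), -1)))
Pow(Add(Function('F')(r), Function('v')(11, 10)), -1) = Pow(Add(Mul(Rational(3, 200), Pow(Add(-16, Mul(2, Pow(13, Rational(1, 2)))), -1)), 25), -1) = Pow(Add(25, Mul(Rational(3, 200), Pow(Add(-16, Mul(2, Pow(13, Rational(1, 2)))), -1))), -1)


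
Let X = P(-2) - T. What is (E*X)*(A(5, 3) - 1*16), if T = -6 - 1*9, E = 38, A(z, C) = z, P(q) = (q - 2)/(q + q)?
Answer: -6688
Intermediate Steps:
P(q) = (-2 + q)/(2*q) (P(q) = (-2 + q)/((2*q)) = (-2 + q)*(1/(2*q)) = (-2 + q)/(2*q))
T = -15 (T = -6 - 9 = -15)
X = 16 (X = (½)*(-2 - 2)/(-2) - 1*(-15) = (½)*(-½)*(-4) + 15 = 1 + 15 = 16)
(E*X)*(A(5, 3) - 1*16) = (38*16)*(5 - 1*16) = 608*(5 - 16) = 608*(-11) = -6688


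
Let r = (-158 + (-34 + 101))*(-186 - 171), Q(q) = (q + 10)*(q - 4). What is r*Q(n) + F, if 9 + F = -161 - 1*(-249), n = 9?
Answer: 3086344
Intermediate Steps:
Q(q) = (-4 + q)*(10 + q) (Q(q) = (10 + q)*(-4 + q) = (-4 + q)*(10 + q))
F = 79 (F = -9 + (-161 - 1*(-249)) = -9 + (-161 + 249) = -9 + 88 = 79)
r = 32487 (r = (-158 + 67)*(-357) = -91*(-357) = 32487)
r*Q(n) + F = 32487*(-40 + 9² + 6*9) + 79 = 32487*(-40 + 81 + 54) + 79 = 32487*95 + 79 = 3086265 + 79 = 3086344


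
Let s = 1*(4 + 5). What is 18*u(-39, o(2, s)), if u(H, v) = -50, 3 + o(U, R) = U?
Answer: -900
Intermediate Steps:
s = 9 (s = 1*9 = 9)
o(U, R) = -3 + U
18*u(-39, o(2, s)) = 18*(-50) = -900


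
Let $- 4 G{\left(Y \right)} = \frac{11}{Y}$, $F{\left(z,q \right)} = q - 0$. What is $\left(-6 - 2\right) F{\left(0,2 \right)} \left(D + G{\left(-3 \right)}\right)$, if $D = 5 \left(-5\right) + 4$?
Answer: $\frac{964}{3} \approx 321.33$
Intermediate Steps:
$F{\left(z,q \right)} = q$ ($F{\left(z,q \right)} = q + 0 = q$)
$D = -21$ ($D = -25 + 4 = -21$)
$G{\left(Y \right)} = - \frac{11}{4 Y}$ ($G{\left(Y \right)} = - \frac{11 \frac{1}{Y}}{4} = - \frac{11}{4 Y}$)
$\left(-6 - 2\right) F{\left(0,2 \right)} \left(D + G{\left(-3 \right)}\right) = \left(-6 - 2\right) 2 \left(-21 - \frac{11}{4 \left(-3\right)}\right) = \left(-8\right) 2 \left(-21 - - \frac{11}{12}\right) = - 16 \left(-21 + \frac{11}{12}\right) = \left(-16\right) \left(- \frac{241}{12}\right) = \frac{964}{3}$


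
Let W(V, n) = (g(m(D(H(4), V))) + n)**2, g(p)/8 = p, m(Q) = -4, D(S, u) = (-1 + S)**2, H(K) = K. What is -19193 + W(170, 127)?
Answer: -10168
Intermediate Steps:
g(p) = 8*p
W(V, n) = (-32 + n)**2 (W(V, n) = (8*(-4) + n)**2 = (-32 + n)**2)
-19193 + W(170, 127) = -19193 + (-32 + 127)**2 = -19193 + 95**2 = -19193 + 9025 = -10168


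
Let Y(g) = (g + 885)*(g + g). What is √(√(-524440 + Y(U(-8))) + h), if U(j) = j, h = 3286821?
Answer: √(3286821 + 2*I*√134618) ≈ 1813.0 + 0.2*I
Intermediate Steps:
Y(g) = 2*g*(885 + g) (Y(g) = (885 + g)*(2*g) = 2*g*(885 + g))
√(√(-524440 + Y(U(-8))) + h) = √(√(-524440 + 2*(-8)*(885 - 8)) + 3286821) = √(√(-524440 + 2*(-8)*877) + 3286821) = √(√(-524440 - 14032) + 3286821) = √(√(-538472) + 3286821) = √(2*I*√134618 + 3286821) = √(3286821 + 2*I*√134618)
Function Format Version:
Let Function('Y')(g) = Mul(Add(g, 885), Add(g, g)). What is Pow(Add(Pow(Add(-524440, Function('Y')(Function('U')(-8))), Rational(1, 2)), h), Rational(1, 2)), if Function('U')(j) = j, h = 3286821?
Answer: Pow(Add(3286821, Mul(2, I, Pow(134618, Rational(1, 2)))), Rational(1, 2)) ≈ Add(1813.0, Mul(0.20, I))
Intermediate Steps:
Function('Y')(g) = Mul(2, g, Add(885, g)) (Function('Y')(g) = Mul(Add(885, g), Mul(2, g)) = Mul(2, g, Add(885, g)))
Pow(Add(Pow(Add(-524440, Function('Y')(Function('U')(-8))), Rational(1, 2)), h), Rational(1, 2)) = Pow(Add(Pow(Add(-524440, Mul(2, -8, Add(885, -8))), Rational(1, 2)), 3286821), Rational(1, 2)) = Pow(Add(Pow(Add(-524440, Mul(2, -8, 877)), Rational(1, 2)), 3286821), Rational(1, 2)) = Pow(Add(Pow(Add(-524440, -14032), Rational(1, 2)), 3286821), Rational(1, 2)) = Pow(Add(Pow(-538472, Rational(1, 2)), 3286821), Rational(1, 2)) = Pow(Add(Mul(2, I, Pow(134618, Rational(1, 2))), 3286821), Rational(1, 2)) = Pow(Add(3286821, Mul(2, I, Pow(134618, Rational(1, 2)))), Rational(1, 2))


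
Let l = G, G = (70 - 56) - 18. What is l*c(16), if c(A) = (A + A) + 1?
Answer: -132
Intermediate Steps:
c(A) = 1 + 2*A (c(A) = 2*A + 1 = 1 + 2*A)
G = -4 (G = 14 - 18 = -4)
l = -4
l*c(16) = -4*(1 + 2*16) = -4*(1 + 32) = -4*33 = -132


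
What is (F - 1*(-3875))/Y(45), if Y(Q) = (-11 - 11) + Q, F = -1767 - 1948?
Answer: 160/23 ≈ 6.9565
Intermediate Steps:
F = -3715
Y(Q) = -22 + Q
(F - 1*(-3875))/Y(45) = (-3715 - 1*(-3875))/(-22 + 45) = (-3715 + 3875)/23 = 160*(1/23) = 160/23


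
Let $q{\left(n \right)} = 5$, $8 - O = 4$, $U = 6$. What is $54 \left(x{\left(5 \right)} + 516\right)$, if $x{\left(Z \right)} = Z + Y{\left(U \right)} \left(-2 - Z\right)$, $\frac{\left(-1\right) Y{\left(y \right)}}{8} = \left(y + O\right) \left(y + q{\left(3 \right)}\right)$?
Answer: $360774$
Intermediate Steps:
$O = 4$ ($O = 8 - 4 = 4$)
$Y{\left(y \right)} = - 8 \left(4 + y\right) \left(5 + y\right)$ ($Y{\left(y \right)} = - 8 \left(y + 4\right) \left(y + 5\right) = - 8 \left(4 + y\right) \left(5 + y\right)$)
$x{\left(Z \right)} = 1760 + 881 Z$ ($x{\left(Z \right)} = Z + \left(-160 - 432 - 8 \cdot 6^{2}\right) \left(-2 - Z\right) = Z + \left(-160 - 432 - 288\right) \left(-2 - Z\right) = Z - 880 \left(-2 - Z\right) = Z + \left(1760 + 880 Z\right) = 1760 + 881 Z$)
$54 \left(x{\left(5 \right)} + 516\right) = 54 \left(\left(1760 + 881 \cdot 5\right) + 516\right) = 54 \left(\left(1760 + 4405\right) + 516\right) = 54 \left(6165 + 516\right) = 54 \cdot 6681 = 360774$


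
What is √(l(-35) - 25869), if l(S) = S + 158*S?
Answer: 13*I*√186 ≈ 177.3*I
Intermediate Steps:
l(S) = 159*S
√(l(-35) - 25869) = √(159*(-35) - 25869) = √(-5565 - 25869) = √(-31434) = 13*I*√186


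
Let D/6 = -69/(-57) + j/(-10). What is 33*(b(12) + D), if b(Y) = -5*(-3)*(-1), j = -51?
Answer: 71676/95 ≈ 754.48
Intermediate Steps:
b(Y) = -15 (b(Y) = 15*(-1) = -15)
D = 3597/95 (D = 6*(-69/(-57) - 51/(-10)) = 6*(-69*(-1/57) - 51*(-1/10)) = 6*(23/19 + 51/10) = 6*(1199/190) = 3597/95 ≈ 37.863)
33*(b(12) + D) = 33*(-15 + 3597/95) = 33*(2172/95) = 71676/95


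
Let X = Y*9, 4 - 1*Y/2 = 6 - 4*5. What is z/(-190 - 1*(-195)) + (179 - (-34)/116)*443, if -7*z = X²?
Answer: 155147887/2030 ≈ 76428.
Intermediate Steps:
Y = 36 (Y = 8 - 2*(6 - 4*5) = 8 - 2*(6 - 20) = 8 - 2*(-14) = 8 + 28 = 36)
X = 324 (X = 36*9 = 324)
z = -104976/7 (z = -⅐*324² = -⅐*104976 = -104976/7 ≈ -14997.)
z/(-190 - 1*(-195)) + (179 - (-34)/116)*443 = -104976/(7*(-190 - 1*(-195))) + (179 - (-34)/116)*443 = -104976/(7*(-190 + 195)) + (179 - (-34)/116)*443 = -104976/7/5 + (179 - 1*(-17/58))*443 = -104976/7*⅕ + (179 + 17/58)*443 = -104976/35 + (10399/58)*443 = -104976/35 + 4606757/58 = 155147887/2030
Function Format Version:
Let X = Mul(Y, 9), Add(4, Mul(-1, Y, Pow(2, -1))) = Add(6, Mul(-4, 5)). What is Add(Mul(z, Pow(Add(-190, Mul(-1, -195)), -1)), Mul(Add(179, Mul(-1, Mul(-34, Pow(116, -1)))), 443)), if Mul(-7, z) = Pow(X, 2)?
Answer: Rational(155147887, 2030) ≈ 76428.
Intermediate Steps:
Y = 36 (Y = Add(8, Mul(-2, Add(6, Mul(-4, 5)))) = Add(8, Mul(-2, Add(6, -20))) = Add(8, Mul(-2, -14)) = Add(8, 28) = 36)
X = 324 (X = Mul(36, 9) = 324)
z = Rational(-104976, 7) (z = Mul(Rational(-1, 7), Pow(324, 2)) = Mul(Rational(-1, 7), 104976) = Rational(-104976, 7) ≈ -14997.)
Add(Mul(z, Pow(Add(-190, Mul(-1, -195)), -1)), Mul(Add(179, Mul(-1, Mul(-34, Pow(116, -1)))), 443)) = Add(Mul(Rational(-104976, 7), Pow(Add(-190, Mul(-1, -195)), -1)), Mul(Add(179, Mul(-1, Mul(-34, Pow(116, -1)))), 443)) = Add(Mul(Rational(-104976, 7), Pow(Add(-190, 195), -1)), Mul(Add(179, Mul(-1, Mul(-34, Rational(1, 116)))), 443)) = Add(Mul(Rational(-104976, 7), Pow(5, -1)), Mul(Add(179, Mul(-1, Rational(-17, 58))), 443)) = Add(Mul(Rational(-104976, 7), Rational(1, 5)), Mul(Add(179, Rational(17, 58)), 443)) = Add(Rational(-104976, 35), Mul(Rational(10399, 58), 443)) = Add(Rational(-104976, 35), Rational(4606757, 58)) = Rational(155147887, 2030)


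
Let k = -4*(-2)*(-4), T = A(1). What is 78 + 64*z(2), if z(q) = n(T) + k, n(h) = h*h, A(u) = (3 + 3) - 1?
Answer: -370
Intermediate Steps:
A(u) = 5 (A(u) = 6 - 1 = 5)
T = 5
k = -32 (k = 8*(-4) = -32)
n(h) = h**2
z(q) = -7 (z(q) = 5**2 - 32 = 25 - 32 = -7)
78 + 64*z(2) = 78 + 64*(-7) = 78 - 448 = -370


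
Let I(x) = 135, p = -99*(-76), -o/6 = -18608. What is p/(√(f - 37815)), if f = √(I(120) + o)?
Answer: -7524*I/√(37815 - √111783) ≈ -38.864*I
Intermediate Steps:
o = 111648 (o = -6*(-18608) = 111648)
p = 7524
f = √111783 (f = √(135 + 111648) = √111783 ≈ 334.34)
p/(√(f - 37815)) = 7524/(√(√111783 - 37815)) = 7524/(√(-37815 + √111783)) = 7524/√(-37815 + √111783)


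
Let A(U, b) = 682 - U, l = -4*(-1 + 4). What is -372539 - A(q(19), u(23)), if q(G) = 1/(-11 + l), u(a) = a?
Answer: -8584084/23 ≈ -3.7322e+5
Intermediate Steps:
l = -12 (l = -4*3 = -12)
q(G) = -1/23 (q(G) = 1/(-11 - 12) = 1/(-23) = -1/23)
-372539 - A(q(19), u(23)) = -372539 - (682 - 1*(-1/23)) = -372539 - (682 + 1/23) = -372539 - 1*15687/23 = -372539 - 15687/23 = -8584084/23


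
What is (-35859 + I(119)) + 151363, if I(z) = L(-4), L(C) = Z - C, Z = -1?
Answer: 115507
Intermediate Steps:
L(C) = -1 - C
I(z) = 3 (I(z) = -1 - 1*(-4) = -1 + 4 = 3)
(-35859 + I(119)) + 151363 = (-35859 + 3) + 151363 = -35856 + 151363 = 115507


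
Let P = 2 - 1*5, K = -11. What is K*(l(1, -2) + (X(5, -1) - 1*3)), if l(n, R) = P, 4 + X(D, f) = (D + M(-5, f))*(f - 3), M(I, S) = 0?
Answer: 330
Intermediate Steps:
X(D, f) = -4 + D*(-3 + f) (X(D, f) = -4 + (D + 0)*(f - 3) = -4 + D*(-3 + f))
P = -3 (P = 2 - 5 = -3)
l(n, R) = -3
K*(l(1, -2) + (X(5, -1) - 1*3)) = -11*(-3 + ((-4 - 3*5 + 5*(-1)) - 1*3)) = -11*(-3 + ((-4 - 15 - 5) - 3)) = -11*(-3 + (-24 - 3)) = -11*(-3 - 27) = -11*(-30) = 330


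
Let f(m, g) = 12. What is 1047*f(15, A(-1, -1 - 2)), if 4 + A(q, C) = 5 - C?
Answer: 12564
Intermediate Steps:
A(q, C) = 1 - C (A(q, C) = -4 + (5 - C) = 1 - C)
1047*f(15, A(-1, -1 - 2)) = 1047*12 = 12564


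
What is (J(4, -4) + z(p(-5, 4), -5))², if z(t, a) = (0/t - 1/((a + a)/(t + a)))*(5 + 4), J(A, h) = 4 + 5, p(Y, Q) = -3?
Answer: 81/25 ≈ 3.2400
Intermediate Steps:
J(A, h) = 9
z(t, a) = -9*(a + t)/(2*a) (z(t, a) = (0 - 1/((2*a)/(a + t)))*9 = (0 - 1/(2*a/(a + t)))*9 = (0 - (a + t)/(2*a))*9 = -(a + t)/(2*a)*9 = -9*(a + t)/(2*a))
(J(4, -4) + z(p(-5, 4), -5))² = (9 + (9/2)*(-1*(-5) - 1*(-3))/(-5))² = (9 + (9/2)*(-⅕)*(5 + 3))² = (9 + (9/2)*(-⅕)*8)² = (9 - 36/5)² = (9/5)² = 81/25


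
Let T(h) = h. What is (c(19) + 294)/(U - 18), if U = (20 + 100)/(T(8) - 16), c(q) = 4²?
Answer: -310/33 ≈ -9.3939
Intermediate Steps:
c(q) = 16
U = -15 (U = (20 + 100)/(8 - 16) = 120/(-8) = 120*(-⅛) = -15)
(c(19) + 294)/(U - 18) = (16 + 294)/(-15 - 18) = 310/(-33) = 310*(-1/33) = -310/33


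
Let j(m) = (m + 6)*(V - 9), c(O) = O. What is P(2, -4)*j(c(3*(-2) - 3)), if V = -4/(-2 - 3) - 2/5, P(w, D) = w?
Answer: 258/5 ≈ 51.600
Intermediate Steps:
V = ⅖ (V = -4/(-5) - 2*⅕ = -4*(-⅕) - ⅖ = ⅘ - ⅖ = ⅖ ≈ 0.40000)
j(m) = -258/5 - 43*m/5 (j(m) = (m + 6)*(⅖ - 9) = (6 + m)*(-43/5) = -258/5 - 43*m/5)
P(2, -4)*j(c(3*(-2) - 3)) = 2*(-258/5 - 43*(3*(-2) - 3)/5) = 2*(-258/5 - 43*(-6 - 3)/5) = 2*(-258/5 - 43/5*(-9)) = 2*(-258/5 + 387/5) = 2*(129/5) = 258/5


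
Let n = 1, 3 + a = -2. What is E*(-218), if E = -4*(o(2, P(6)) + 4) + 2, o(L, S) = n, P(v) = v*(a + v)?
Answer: 3924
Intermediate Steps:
a = -5 (a = -3 - 2 = -5)
P(v) = v*(-5 + v)
o(L, S) = 1
E = -18 (E = -4*(1 + 4) + 2 = -4*5 + 2 = -20 + 2 = -18)
E*(-218) = -18*(-218) = 3924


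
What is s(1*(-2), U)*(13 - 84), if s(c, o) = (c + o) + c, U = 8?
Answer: -284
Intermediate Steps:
s(c, o) = o + 2*c
s(1*(-2), U)*(13 - 84) = (8 + 2*(1*(-2)))*(13 - 84) = (8 + 2*(-2))*(-71) = (8 - 4)*(-71) = 4*(-71) = -284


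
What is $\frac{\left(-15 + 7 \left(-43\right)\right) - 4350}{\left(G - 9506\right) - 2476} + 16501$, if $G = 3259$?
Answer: $\frac{143942889}{8723} \approx 16502.0$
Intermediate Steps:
$\frac{\left(-15 + 7 \left(-43\right)\right) - 4350}{\left(G - 9506\right) - 2476} + 16501 = \frac{\left(-15 + 7 \left(-43\right)\right) - 4350}{\left(3259 - 9506\right) - 2476} + 16501 = \frac{\left(-15 - 301\right) - 4350}{\left(3259 - 9506\right) - 2476} + 16501 = \frac{-316 - 4350}{-6247 - 2476} + 16501 = - \frac{4666}{-8723} + 16501 = \left(-4666\right) \left(- \frac{1}{8723}\right) + 16501 = \frac{4666}{8723} + 16501 = \frac{143942889}{8723}$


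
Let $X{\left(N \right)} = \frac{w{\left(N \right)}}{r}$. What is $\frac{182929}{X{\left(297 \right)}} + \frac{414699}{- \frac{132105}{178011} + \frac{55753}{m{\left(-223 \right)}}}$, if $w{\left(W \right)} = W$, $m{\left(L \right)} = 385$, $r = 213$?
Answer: $\frac{43684675226583019}{325834966314} \approx 1.3407 \cdot 10^{5}$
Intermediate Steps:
$X{\left(N \right)} = \frac{N}{213}$
$\frac{182929}{X{\left(297 \right)}} + \frac{414699}{- \frac{132105}{178011} + \frac{55753}{m{\left(-223 \right)}}} = \frac{182929}{\frac{1}{213} \cdot 297} + \frac{414699}{- \frac{132105}{178011} + \frac{55753}{385}} = \frac{182929}{\frac{99}{71}} + \frac{414699}{\left(-132105\right) \frac{1}{178011} + 55753 \cdot \frac{1}{385}} = 182929 \cdot \frac{71}{99} + \frac{414699}{- \frac{44035}{59337} + \frac{55753}{385}} = \frac{12987959}{99} + \frac{414699}{\frac{3291262286}{22844745}} = \frac{12987959}{99} + 414699 \cdot \frac{22844745}{3291262286} = \frac{12987959}{99} + \frac{9473692906755}{3291262286} = \frac{43684675226583019}{325834966314}$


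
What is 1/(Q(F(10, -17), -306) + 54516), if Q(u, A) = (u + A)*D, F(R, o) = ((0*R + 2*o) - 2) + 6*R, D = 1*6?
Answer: 1/52824 ≈ 1.8931e-5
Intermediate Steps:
D = 6
F(R, o) = -2 + 2*o + 6*R (F(R, o) = ((0 + 2*o) - 2) + 6*R = (2*o - 2) + 6*R = (-2 + 2*o) + 6*R = -2 + 2*o + 6*R)
Q(u, A) = 6*A + 6*u (Q(u, A) = (u + A)*6 = (A + u)*6 = 6*A + 6*u)
1/(Q(F(10, -17), -306) + 54516) = 1/((6*(-306) + 6*(-2 + 2*(-17) + 6*10)) + 54516) = 1/((-1836 + 6*(-2 - 34 + 60)) + 54516) = 1/((-1836 + 6*24) + 54516) = 1/((-1836 + 144) + 54516) = 1/(-1692 + 54516) = 1/52824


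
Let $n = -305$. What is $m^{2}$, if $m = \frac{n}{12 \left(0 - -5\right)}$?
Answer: $\frac{3721}{144} \approx 25.84$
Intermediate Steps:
$m = - \frac{61}{12}$ ($m = - \frac{305}{12 \left(0 - -5\right)} = - \frac{305}{12 \left(0 + 5\right)} = - \frac{305}{12 \cdot 5} = - \frac{305}{60} = \left(-305\right) \frac{1}{60} = - \frac{61}{12} \approx -5.0833$)
$m^{2} = \left(- \frac{61}{12}\right)^{2} = \frac{3721}{144}$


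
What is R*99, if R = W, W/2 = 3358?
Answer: 664884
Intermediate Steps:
W = 6716 (W = 2*3358 = 6716)
R = 6716
R*99 = 6716*99 = 664884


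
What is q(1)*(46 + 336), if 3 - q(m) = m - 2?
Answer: 1528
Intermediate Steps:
q(m) = 5 - m (q(m) = 3 - (m - 2) = 3 - (-2 + m) = 3 + (2 - m) = 5 - m)
q(1)*(46 + 336) = (5 - 1*1)*(46 + 336) = (5 - 1)*382 = 4*382 = 1528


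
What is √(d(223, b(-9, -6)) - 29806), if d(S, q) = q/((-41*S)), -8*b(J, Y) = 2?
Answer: I*√9966464578433/18286 ≈ 172.64*I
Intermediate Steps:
b(J, Y) = -¼ (b(J, Y) = -⅛*2 = -¼)
d(S, q) = -q/(41*S) (d(S, q) = q*(-1/(41*S)) = -q/(41*S))
√(d(223, b(-9, -6)) - 29806) = √(-1/41*(-¼)/223 - 29806) = √(-1/41*(-¼)*1/223 - 29806) = √(1/36572 - 29806) = √(-1090065031/36572) = I*√9966464578433/18286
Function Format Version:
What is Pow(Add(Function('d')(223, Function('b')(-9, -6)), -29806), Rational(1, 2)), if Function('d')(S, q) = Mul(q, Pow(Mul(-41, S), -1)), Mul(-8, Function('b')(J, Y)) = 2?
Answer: Mul(Rational(1, 18286), I, Pow(9966464578433, Rational(1, 2))) ≈ Mul(172.64, I)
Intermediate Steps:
Function('b')(J, Y) = Rational(-1, 4) (Function('b')(J, Y) = Mul(Rational(-1, 8), 2) = Rational(-1, 4))
Function('d')(S, q) = Mul(Rational(-1, 41), q, Pow(S, -1)) (Function('d')(S, q) = Mul(q, Mul(Rational(-1, 41), Pow(S, -1))) = Mul(Rational(-1, 41), q, Pow(S, -1)))
Pow(Add(Function('d')(223, Function('b')(-9, -6)), -29806), Rational(1, 2)) = Pow(Add(Mul(Rational(-1, 41), Rational(-1, 4), Pow(223, -1)), -29806), Rational(1, 2)) = Pow(Add(Mul(Rational(-1, 41), Rational(-1, 4), Rational(1, 223)), -29806), Rational(1, 2)) = Pow(Add(Rational(1, 36572), -29806), Rational(1, 2)) = Pow(Rational(-1090065031, 36572), Rational(1, 2)) = Mul(Rational(1, 18286), I, Pow(9966464578433, Rational(1, 2)))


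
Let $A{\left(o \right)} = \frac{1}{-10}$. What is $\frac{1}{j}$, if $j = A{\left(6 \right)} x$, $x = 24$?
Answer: $- \frac{5}{12} \approx -0.41667$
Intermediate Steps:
$A{\left(o \right)} = - \frac{1}{10}$
$j = - \frac{12}{5}$ ($j = \left(- \frac{1}{10}\right) 24 = - \frac{12}{5} \approx -2.4$)
$\frac{1}{j} = \frac{1}{- \frac{12}{5}} = - \frac{5}{12}$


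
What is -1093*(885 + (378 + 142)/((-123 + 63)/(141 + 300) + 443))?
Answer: -63056071725/65101 ≈ -9.6859e+5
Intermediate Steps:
-1093*(885 + (378 + 142)/((-123 + 63)/(141 + 300) + 443)) = -1093*(885 + 520/(-60/441 + 443)) = -1093*(885 + 520/(-60*1/441 + 443)) = -1093*(885 + 520/(-20/147 + 443)) = -1093*(885 + 520/(65101/147)) = -1093*(885 + 520*(147/65101)) = -1093*(885 + 76440/65101) = -1093*57690825/65101 = -63056071725/65101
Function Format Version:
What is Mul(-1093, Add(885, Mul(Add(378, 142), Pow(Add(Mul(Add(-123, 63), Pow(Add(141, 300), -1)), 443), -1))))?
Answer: Rational(-63056071725, 65101) ≈ -9.6859e+5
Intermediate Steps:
Mul(-1093, Add(885, Mul(Add(378, 142), Pow(Add(Mul(Add(-123, 63), Pow(Add(141, 300), -1)), 443), -1)))) = Mul(-1093, Add(885, Mul(520, Pow(Add(Mul(-60, Pow(441, -1)), 443), -1)))) = Mul(-1093, Add(885, Mul(520, Pow(Add(Mul(-60, Rational(1, 441)), 443), -1)))) = Mul(-1093, Add(885, Mul(520, Pow(Add(Rational(-20, 147), 443), -1)))) = Mul(-1093, Add(885, Mul(520, Pow(Rational(65101, 147), -1)))) = Mul(-1093, Add(885, Mul(520, Rational(147, 65101)))) = Mul(-1093, Add(885, Rational(76440, 65101))) = Mul(-1093, Rational(57690825, 65101)) = Rational(-63056071725, 65101)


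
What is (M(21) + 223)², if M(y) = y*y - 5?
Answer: 434281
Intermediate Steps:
M(y) = -5 + y² (M(y) = y² - 5 = -5 + y²)
(M(21) + 223)² = ((-5 + 21²) + 223)² = ((-5 + 441) + 223)² = (436 + 223)² = 659² = 434281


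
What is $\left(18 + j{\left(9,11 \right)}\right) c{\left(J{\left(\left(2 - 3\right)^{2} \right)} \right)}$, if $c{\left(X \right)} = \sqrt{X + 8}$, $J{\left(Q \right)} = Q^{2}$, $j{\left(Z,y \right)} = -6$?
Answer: $36$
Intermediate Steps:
$c{\left(X \right)} = \sqrt{8 + X}$
$\left(18 + j{\left(9,11 \right)}\right) c{\left(J{\left(\left(2 - 3\right)^{2} \right)} \right)} = \left(18 - 6\right) \sqrt{8 + \left(\left(2 - 3\right)^{2}\right)^{2}} = 12 \sqrt{8 + \left(\left(-1\right)^{2}\right)^{2}} = 12 \sqrt{8 + 1^{2}} = 12 \sqrt{8 + 1} = 12 \sqrt{9} = 12 \cdot 3 = 36$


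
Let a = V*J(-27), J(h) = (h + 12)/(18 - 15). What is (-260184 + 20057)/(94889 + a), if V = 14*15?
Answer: -240127/93839 ≈ -2.5589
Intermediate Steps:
V = 210
J(h) = 4 + h/3 (J(h) = (12 + h)/3 = (12 + h)*(⅓) = 4 + h/3)
a = -1050 (a = 210*(4 + (⅓)*(-27)) = 210*(4 - 9) = 210*(-5) = -1050)
(-260184 + 20057)/(94889 + a) = (-260184 + 20057)/(94889 - 1050) = -240127/93839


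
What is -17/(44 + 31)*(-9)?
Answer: 51/25 ≈ 2.0400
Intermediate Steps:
-17/(44 + 31)*(-9) = -17/75*(-9) = 51/25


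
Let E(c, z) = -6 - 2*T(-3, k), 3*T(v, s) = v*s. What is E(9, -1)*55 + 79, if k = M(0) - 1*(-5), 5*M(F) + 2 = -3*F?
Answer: 255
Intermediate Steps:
M(F) = -2/5 - 3*F/5 (M(F) = -2/5 + (-3*F)/5 = -2/5 - 3*F/5)
k = 23/5 (k = (-2/5 - 3/5*0) - 1*(-5) = (-2/5 + 0) + 5 = -2/5 + 5 = 23/5 ≈ 4.6000)
T(v, s) = s*v/3 (T(v, s) = (v*s)/3 = (s*v)/3 = s*v/3)
E(c, z) = 16/5 (E(c, z) = -6 - 2*23*(-3)/(3*5) = -6 - 2*(-23/5) = -6 + 46/5 = 16/5)
E(9, -1)*55 + 79 = (16/5)*55 + 79 = 176 + 79 = 255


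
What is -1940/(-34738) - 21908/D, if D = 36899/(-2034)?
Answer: 774013577798/640898731 ≈ 1207.7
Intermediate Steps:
D = -36899/2034 (D = 36899*(-1/2034) = -36899/2034 ≈ -18.141)
-1940/(-34738) - 21908/D = -1940/(-34738) - 21908/(-36899/2034) = -1940*(-1/34738) - 21908*(-2034/36899) = 970/17369 + 44560872/36899 = 774013577798/640898731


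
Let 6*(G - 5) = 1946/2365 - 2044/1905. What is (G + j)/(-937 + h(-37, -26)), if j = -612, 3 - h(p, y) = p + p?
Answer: 820476029/1162373850 ≈ 0.70586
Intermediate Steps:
h(p, y) = 3 - 2*p (h(p, y) = 3 - (p + p) = 3 - 2*p)
G = 13403282/2703195 (G = 5 + (1946/2365 - 2044/1905)/6 = 5 + (1/6)*(-225386/901065) = 5 - 112693/2703195 = 13403282/2703195 ≈ 4.9583)
(G + j)/(-937 + h(-37, -26)) = (13403282/2703195 - 612)/(-937 + (3 - 2*(-37))) = -1640952058/(2703195*(-937 + (3 + 74))) = -1640952058/(2703195*(-937 + 77)) = -1640952058/2703195/(-860) = -1640952058/2703195*(-1/860) = 820476029/1162373850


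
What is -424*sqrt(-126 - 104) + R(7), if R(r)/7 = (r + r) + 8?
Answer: 154 - 424*I*sqrt(230) ≈ 154.0 - 6430.3*I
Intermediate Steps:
R(r) = 56 + 14*r (R(r) = 7*((r + r) + 8) = 7*(2*r + 8) = 7*(8 + 2*r) = 56 + 14*r)
-424*sqrt(-126 - 104) + R(7) = -424*sqrt(-126 - 104) + (56 + 14*7) = -424*I*sqrt(230) + (56 + 98) = -424*I*sqrt(230) + 154 = 154 - 424*I*sqrt(230)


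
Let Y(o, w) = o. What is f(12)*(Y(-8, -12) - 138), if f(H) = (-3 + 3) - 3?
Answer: 438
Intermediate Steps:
f(H) = -3 (f(H) = 0 - 3 = -3)
f(12)*(Y(-8, -12) - 138) = -3*(-8 - 138) = -3*(-146) = 438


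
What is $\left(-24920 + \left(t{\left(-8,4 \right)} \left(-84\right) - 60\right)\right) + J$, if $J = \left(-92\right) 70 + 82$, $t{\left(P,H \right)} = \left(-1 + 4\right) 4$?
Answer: $-32346$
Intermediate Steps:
$t{\left(P,H \right)} = 12$ ($t{\left(P,H \right)} = 3 \cdot 4 = 12$)
$J = -6358$ ($J = -6440 + 82 = -6358$)
$\left(-24920 + \left(t{\left(-8,4 \right)} \left(-84\right) - 60\right)\right) + J = \left(-24920 + \left(12 \left(-84\right) - 60\right)\right) - 6358 = \left(-24920 - 1068\right) - 6358 = -25988 - 6358 = -32346$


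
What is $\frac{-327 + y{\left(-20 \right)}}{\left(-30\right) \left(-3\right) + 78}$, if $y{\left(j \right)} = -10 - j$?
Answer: $- \frac{317}{168} \approx -1.8869$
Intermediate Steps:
$\frac{-327 + y{\left(-20 \right)}}{\left(-30\right) \left(-3\right) + 78} = \frac{-327 - -10}{\left(-30\right) \left(-3\right) + 78} = \frac{-327 + \left(-10 + 20\right)}{90 + 78} = \frac{-327 + 10}{168} = \left(-317\right) \frac{1}{168} = - \frac{317}{168}$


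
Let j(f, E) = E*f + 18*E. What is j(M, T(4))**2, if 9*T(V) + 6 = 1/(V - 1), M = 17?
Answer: 354025/729 ≈ 485.63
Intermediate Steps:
T(V) = -2/3 + 1/(9*(-1 + V)) (T(V) = -2/3 + 1/(9*(V - 1)) = -2/3 + 1/(9*(-1 + V)))
j(f, E) = 18*E + E*f
j(M, T(4))**2 = (((7 - 6*4)/(9*(-1 + 4)))*(18 + 17))**2 = (((1/9)*(7 - 24)/3)*35)**2 = (((1/9)*(1/3)*(-17))*35)**2 = (-17/27*35)**2 = (-595/27)**2 = 354025/729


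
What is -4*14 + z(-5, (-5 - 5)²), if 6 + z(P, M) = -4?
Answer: -66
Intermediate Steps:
z(P, M) = -10 (z(P, M) = -6 - 4 = -10)
-4*14 + z(-5, (-5 - 5)²) = -4*14 - 10 = -56 - 10 = -66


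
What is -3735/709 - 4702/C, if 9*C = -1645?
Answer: 23859387/1166305 ≈ 20.457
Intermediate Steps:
C = -1645/9 (C = (1/9)*(-1645) = -1645/9 ≈ -182.78)
-3735/709 - 4702/C = -3735/709 - 4702/(-1645/9) = -3735*1/709 - 4702*(-9/1645) = -3735/709 + 42318/1645 = 23859387/1166305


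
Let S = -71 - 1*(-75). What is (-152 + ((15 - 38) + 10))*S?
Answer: -660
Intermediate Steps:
S = 4 (S = -71 + 75 = 4)
(-152 + ((15 - 38) + 10))*S = (-152 + ((15 - 38) + 10))*4 = (-152 + (-23 + 10))*4 = (-152 - 13)*4 = -165*4 = -660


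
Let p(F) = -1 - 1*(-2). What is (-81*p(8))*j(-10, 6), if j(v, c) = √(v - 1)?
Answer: -81*I*√11 ≈ -268.65*I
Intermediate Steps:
j(v, c) = √(-1 + v)
p(F) = 1 (p(F) = -1 + 2 = 1)
(-81*p(8))*j(-10, 6) = (-81*1)*√(-1 - 10) = -81*I*√11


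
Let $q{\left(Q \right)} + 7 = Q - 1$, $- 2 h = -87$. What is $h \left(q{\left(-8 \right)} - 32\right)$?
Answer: $-2088$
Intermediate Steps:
$h = \frac{87}{2}$ ($h = \left(- \frac{1}{2}\right) \left(-87\right) = \frac{87}{2} \approx 43.5$)
$q{\left(Q \right)} = -8 + Q$ ($q{\left(Q \right)} = -7 + \left(Q - 1\right) = -7 + \left(-1 + Q\right) = -8 + Q$)
$h \left(q{\left(-8 \right)} - 32\right) = \frac{87 \left(\left(-8 - 8\right) - 32\right)}{2} = \frac{87 \left(-16 - 32\right)}{2} = \frac{87}{2} \left(-48\right) = -2088$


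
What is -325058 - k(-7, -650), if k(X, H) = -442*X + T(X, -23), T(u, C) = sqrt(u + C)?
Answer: -328152 - I*sqrt(30) ≈ -3.2815e+5 - 5.4772*I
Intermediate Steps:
T(u, C) = sqrt(C + u)
k(X, H) = sqrt(-23 + X) - 442*X (k(X, H) = -442*X + sqrt(-23 + X) = sqrt(-23 + X) - 442*X)
-325058 - k(-7, -650) = -325058 - (sqrt(-23 - 7) - 442*(-7)) = -325058 - (sqrt(-30) + 3094) = -325058 - (I*sqrt(30) + 3094) = -325058 - (3094 + I*sqrt(30)) = -325058 + (-3094 - I*sqrt(30)) = -328152 - I*sqrt(30)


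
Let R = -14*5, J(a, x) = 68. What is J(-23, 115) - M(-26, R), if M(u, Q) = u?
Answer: 94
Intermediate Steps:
R = -70
J(-23, 115) - M(-26, R) = 68 - 1*(-26) = 68 + 26 = 94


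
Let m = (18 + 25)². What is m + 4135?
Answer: 5984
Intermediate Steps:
m = 1849 (m = 43² = 1849)
m + 4135 = 1849 + 4135 = 5984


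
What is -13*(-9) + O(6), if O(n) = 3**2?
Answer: 126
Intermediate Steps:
O(n) = 9
-13*(-9) + O(6) = -13*(-9) + 9 = 117 + 9 = 126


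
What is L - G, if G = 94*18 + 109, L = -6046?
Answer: -7847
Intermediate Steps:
G = 1801 (G = 1692 + 109 = 1801)
L - G = -6046 - 1*1801 = -6046 - 1801 = -7847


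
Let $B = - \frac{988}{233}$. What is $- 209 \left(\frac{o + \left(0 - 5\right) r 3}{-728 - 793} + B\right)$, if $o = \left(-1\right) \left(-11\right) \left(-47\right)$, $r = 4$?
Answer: $\frac{285976163}{354393} \approx 806.95$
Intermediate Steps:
$B = - \frac{988}{233}$ ($B = \left(-988\right) \frac{1}{233} = - \frac{988}{233} \approx -4.2403$)
$o = -517$ ($o = 11 \left(-47\right) = -517$)
$- 209 \left(\frac{o + \left(0 - 5\right) r 3}{-728 - 793} + B\right) = - 209 \left(\frac{-517 + \left(0 - 5\right) 4 \cdot 3}{-728 - 793} - \frac{988}{233}\right) = - 209 \left(\frac{-517 + \left(-5\right) 4 \cdot 3}{-1521} - \frac{988}{233}\right) = - 209 \left(\left(-517 - 60\right) \left(- \frac{1}{1521}\right) - \frac{988}{233}\right) = - 209 \left(\left(-577\right) \left(- \frac{1}{1521}\right) - \frac{988}{233}\right) = - 209 \left(\frac{577}{1521} - \frac{988}{233}\right) = \left(-209\right) \left(- \frac{1368307}{354393}\right) = \frac{285976163}{354393}$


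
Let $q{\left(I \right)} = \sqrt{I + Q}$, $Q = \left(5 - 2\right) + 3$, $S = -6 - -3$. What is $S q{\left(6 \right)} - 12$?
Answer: $-12 - 6 \sqrt{3} \approx -22.392$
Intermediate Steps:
$S = -3$ ($S = -6 + 3 = -3$)
$Q = 6$ ($Q = 3 + 3 = 6$)
$q{\left(I \right)} = \sqrt{6 + I}$ ($q{\left(I \right)} = \sqrt{I + 6} = \sqrt{6 + I}$)
$S q{\left(6 \right)} - 12 = - 3 \sqrt{6 + 6} - 12 = - 3 \sqrt{12} - 12 = - 3 \cdot 2 \sqrt{3} - 12 = - 6 \sqrt{3} - 12 = -12 - 6 \sqrt{3}$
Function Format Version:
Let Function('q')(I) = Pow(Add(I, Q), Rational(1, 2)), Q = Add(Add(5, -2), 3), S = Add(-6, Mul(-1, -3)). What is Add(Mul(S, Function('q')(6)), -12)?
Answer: Add(-12, Mul(-6, Pow(3, Rational(1, 2)))) ≈ -22.392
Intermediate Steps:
S = -3 (S = Add(-6, 3) = -3)
Q = 6 (Q = Add(3, 3) = 6)
Function('q')(I) = Pow(Add(6, I), Rational(1, 2)) (Function('q')(I) = Pow(Add(I, 6), Rational(1, 2)) = Pow(Add(6, I), Rational(1, 2)))
Add(Mul(S, Function('q')(6)), -12) = Add(Mul(-3, Pow(Add(6, 6), Rational(1, 2))), -12) = Add(Mul(-3, Pow(12, Rational(1, 2))), -12) = Add(Mul(-3, Mul(2, Pow(3, Rational(1, 2)))), -12) = Add(Mul(-6, Pow(3, Rational(1, 2))), -12) = Add(-12, Mul(-6, Pow(3, Rational(1, 2))))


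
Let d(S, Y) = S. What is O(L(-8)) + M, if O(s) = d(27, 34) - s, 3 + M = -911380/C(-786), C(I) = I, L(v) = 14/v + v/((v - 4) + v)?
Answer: 9313051/7860 ≈ 1184.9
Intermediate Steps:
L(v) = 14/v + v/(-4 + 2*v) (L(v) = 14/v + v/((-4 + v) + v) = 14/v + v/(-4 + 2*v))
M = 454511/393 (M = -3 - 911380/(-786) = -3 - 911380*(-1/786) = -3 + 455690/393 = 454511/393 ≈ 1156.5)
O(s) = 27 - s
O(L(-8)) + M = (27 - (-56 + (-8)² + 28*(-8))/(2*(-8)*(-2 - 8))) + 454511/393 = (27 - (-1)*(-56 + 64 - 224)/(2*8*(-10))) + 454511/393 = (27 - (-1)*(-1)*(-216)/(2*8*10)) + 454511/393 = (27 - 1*(-27/20)) + 454511/393 = (27 + 27/20) + 454511/393 = 567/20 + 454511/393 = 9313051/7860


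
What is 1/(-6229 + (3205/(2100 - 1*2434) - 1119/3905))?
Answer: -1304270/8137187101 ≈ -0.00016029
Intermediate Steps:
1/(-6229 + (3205/(2100 - 1*2434) - 1119/3905)) = 1/(-6229 + (3205/(2100 - 2434) - 1119*1/3905)) = 1/(-6229 + (3205/(-334) - 1119/3905)) = 1/(-6229 + (3205*(-1/334) - 1119/3905)) = 1/(-6229 + (-3205/334 - 1119/3905)) = 1/(-6229 - 12889271/1304270) = 1/(-8137187101/1304270) = -1304270/8137187101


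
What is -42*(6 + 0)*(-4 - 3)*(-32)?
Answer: -56448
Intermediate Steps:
-42*(6 + 0)*(-4 - 3)*(-32) = -252*(-7)*(-32) = -42*(-42)*(-32) = 1764*(-32) = -56448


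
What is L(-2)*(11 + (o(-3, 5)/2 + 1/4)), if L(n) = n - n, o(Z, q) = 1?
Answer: 0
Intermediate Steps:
L(n) = 0
L(-2)*(11 + (o(-3, 5)/2 + 1/4)) = 0*(11 + (1/2 + 1/4)) = 0*(11 + (1*(½) + 1*(¼))) = 0*(11 + (½ + ¼)) = 0*(11 + ¾) = 0*(47/4) = 0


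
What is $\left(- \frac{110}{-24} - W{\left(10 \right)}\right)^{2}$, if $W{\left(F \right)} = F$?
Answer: $\frac{4225}{144} \approx 29.34$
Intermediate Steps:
$\left(- \frac{110}{-24} - W{\left(10 \right)}\right)^{2} = \left(- \frac{110}{-24} - 10\right)^{2} = \left(\left(-110\right) \left(- \frac{1}{24}\right) - 10\right)^{2} = \left(\frac{55}{12} - 10\right)^{2} = \left(- \frac{65}{12}\right)^{2} = \frac{4225}{144}$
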